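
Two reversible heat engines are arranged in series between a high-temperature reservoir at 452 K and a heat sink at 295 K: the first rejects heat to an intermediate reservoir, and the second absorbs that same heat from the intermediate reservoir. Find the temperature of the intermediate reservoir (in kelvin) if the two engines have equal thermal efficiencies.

T_m ≈ 365.2 K

Equal efficiencies require 1 − T_m/T_H = 1 − T_C/T_m, i.e. T_m/T_H = T_C/T_m, so T_m = √(T_H·T_C) = √(452.00 × 295.00) = 365.2 K.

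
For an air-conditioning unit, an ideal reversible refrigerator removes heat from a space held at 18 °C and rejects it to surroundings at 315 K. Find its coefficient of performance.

COP_R ≈ 12.2

T_C = 18 °C → 18 + 273.15 = 291.15 K.
For a reversible refrigerator, COP_R = T_C/(T_H − T_C) = 291.15/(315.00 − 291.15) = 12.2.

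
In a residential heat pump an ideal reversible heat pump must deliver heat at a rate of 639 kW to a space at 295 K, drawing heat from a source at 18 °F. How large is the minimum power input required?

Ẇ_in ≈ 64.2 kW

T_C = 18 °F → (18 − 32) × 5/9 = -7.78 °C = 265.37 K.
For a reversible heat pump, COP_HP = T_H/(T_H − T_C) = 295.00/29.63 = 9.9569.
W = Q_H/COP_HP = 639/9.9569 = 64.2 kW.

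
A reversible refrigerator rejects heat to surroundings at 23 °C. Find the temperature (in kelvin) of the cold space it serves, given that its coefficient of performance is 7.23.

T_H = 23 °C → 23 + 273.15 = 296.15 K.
COP_R = T_C/(T_H − T_C) ⇒ T_C = T_H·COP_R/(1 + COP_R) = 296.15 × 7.23/(1 + 7.23) = 260.2 K.

T_C ≈ 260.2 K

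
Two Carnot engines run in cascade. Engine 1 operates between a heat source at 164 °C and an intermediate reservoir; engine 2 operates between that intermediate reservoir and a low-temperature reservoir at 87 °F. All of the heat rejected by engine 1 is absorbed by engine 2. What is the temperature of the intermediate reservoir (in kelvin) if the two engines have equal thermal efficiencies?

T_H = 164 °C → 164 + 273.15 = 437.15 K.
T_C = 87 °F → (87 − 32) × 5/9 = 30.56 °C = 303.71 K.
Equal efficiencies require 1 − T_m/T_H = 1 − T_C/T_m, i.e. T_m/T_H = T_C/T_m, so T_m = √(T_H·T_C) = √(437.15 × 303.71) = 364 K.

T_m ≈ 364 K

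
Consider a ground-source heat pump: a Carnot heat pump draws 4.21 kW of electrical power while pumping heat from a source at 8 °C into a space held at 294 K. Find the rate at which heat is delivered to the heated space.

T_C = 8 °C → 8 + 273.15 = 281.15 K.
For a reversible heat pump, COP_HP = T_H/(T_H − T_C) = 294.00/12.85 = 22.8794.
Q_H = COP_HP · W = 22.8794 × 4.21 = 96.3 kW.

Q̇_H ≈ 96.3 kW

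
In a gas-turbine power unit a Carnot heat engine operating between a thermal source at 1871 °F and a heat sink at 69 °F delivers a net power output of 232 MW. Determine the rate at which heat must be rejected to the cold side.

T_H = 1871 °F → (1871 − 32) × 5/9 = 1021.67 °C = 1294.82 K.
T_C = 69 °F → (69 − 32) × 5/9 = 20.56 °C = 293.71 K.
The Carnot efficiency is η = 1 − T_C/T_H = 1 − 293.71/1294.82 = 0.7732.
Since Q_C/Q_H = T_C/T_H and Q_H = W/η, Q_C = W·T_C/(T_H − T_C) = 232 × 293.71/1001.11 = 68.1 MW.

Q̇_C ≈ 68.1 MW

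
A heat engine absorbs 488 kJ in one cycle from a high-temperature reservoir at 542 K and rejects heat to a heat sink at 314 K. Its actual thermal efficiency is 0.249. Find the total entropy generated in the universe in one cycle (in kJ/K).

W = η·Q_H = 0.249 × 488 = 121.5 kJ, so Q_C = Q_H − W = 366.5 kJ.
Reservoir entropy changes: ΔS_H = −Q_H/T_H = −488/542.00 = -0.9004 kJ/K and ΔS_C = +Q_C/T_C = 366.5/314.00 = 1.167 kJ/K.
ΔS_univ = −Q_H/T_H + Q_C/T_C = 0.267 kJ/K (> 0, since η = 0.249 < η_Carnot = 0.421).

ΔS_univ ≈ 0.267 kJ/K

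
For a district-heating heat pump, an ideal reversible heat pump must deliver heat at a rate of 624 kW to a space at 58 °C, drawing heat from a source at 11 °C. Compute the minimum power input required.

T_H = 58 °C → 58 + 273.15 = 331.15 K.
T_C = 11 °C → 11 + 273.15 = 284.15 K.
COP_HP = T_H/(T_H − T_C) = 331.15/47.00 = 7.0457.
W = Q_H/COP_HP = 624/7.0457 = 88.6 kW.

Ẇ_in ≈ 88.6 kW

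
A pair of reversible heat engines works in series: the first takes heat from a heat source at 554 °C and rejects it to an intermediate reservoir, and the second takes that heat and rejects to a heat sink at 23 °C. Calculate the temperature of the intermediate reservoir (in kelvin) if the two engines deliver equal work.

T_m ≈ 562 K

T_H = 554 °C → 554 + 273.15 = 827.15 K.
T_C = 23 °C → 23 + 273.15 = 296.15 K.
For reversible stages Q_m = Q_H·(T_m/T_H). Setting W₁ = Q_H(1 − T_m/T_H) equal to W₂ = Q_m(1 − T_C/T_m) = Q_H·(T_m − T_C)/T_H gives T_H − T_m = T_m − T_C, so T_m = (T_H + T_C)/2 = (827.15 + 296.15)/2 = 562 K.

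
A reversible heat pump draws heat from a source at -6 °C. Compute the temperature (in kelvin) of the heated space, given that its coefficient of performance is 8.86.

T_H ≈ 301.1 K

T_C = -6 °C → -6 + 273.15 = 267.15 K.
COP_HP = T_H/(T_H − T_C) ⇒ T_H = T_C·COP_HP/(COP_HP − 1) = 267.15 × 8.86/(8.86 − 1) = 301.1 K.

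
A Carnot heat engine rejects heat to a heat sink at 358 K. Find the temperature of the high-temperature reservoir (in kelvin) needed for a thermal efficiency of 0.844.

T_H ≈ 2290 K

From η = 1 − T_C/T_H, solving for T_H gives T_H = T_C/(1 − η) = 358.00/(1 − 0.844) = 2290 K.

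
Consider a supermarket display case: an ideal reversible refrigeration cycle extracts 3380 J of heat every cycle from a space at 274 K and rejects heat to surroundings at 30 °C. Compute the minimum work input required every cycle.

W_in ≈ 360 J

T_H = 30 °C → 30 + 273.15 = 303.15 K.
The reversible coefficient of performance is COP_R = T_C/(T_H − T_C) = 274.00/29.15 = 9.3997.
W = Q_C/COP_R = 3380/9.3997 = 360 J.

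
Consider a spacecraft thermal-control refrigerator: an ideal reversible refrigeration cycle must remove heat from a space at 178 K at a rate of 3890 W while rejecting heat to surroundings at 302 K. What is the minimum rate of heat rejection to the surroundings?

Q̇_H ≈ 6600 W

For a reversible cycle Q_H/Q_C = T_H/T_C, so Q_H = Q_C·T_H/T_C = 3890 × 302.00/178.00 = 6600 W.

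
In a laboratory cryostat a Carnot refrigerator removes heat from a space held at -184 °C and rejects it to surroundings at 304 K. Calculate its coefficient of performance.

T_C = -184 °C → -184 + 273.15 = 89.15 K.
COP_R = T_C/(T_H − T_C) = 89.15/(304.00 − 89.15) = 0.4149.

COP_R ≈ 0.4149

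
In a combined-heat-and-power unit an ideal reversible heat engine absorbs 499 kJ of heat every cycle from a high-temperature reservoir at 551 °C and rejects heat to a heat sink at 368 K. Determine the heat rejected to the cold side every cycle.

T_H = 551 °C → 551 + 273.15 = 824.15 K.
The Carnot efficiency is η = 1 − T_C/T_H = 1 − 368.00/824.15 = 0.5535.
For a reversible cycle Q_C/Q_H = T_C/T_H, so Q_C = 499 × 368.00/824.15 = 222.8 kJ.

Q_C ≈ 222.8 kJ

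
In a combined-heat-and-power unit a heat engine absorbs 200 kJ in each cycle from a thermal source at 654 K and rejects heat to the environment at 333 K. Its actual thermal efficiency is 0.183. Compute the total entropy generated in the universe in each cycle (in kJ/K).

ΔS_univ ≈ 0.185 kJ/K

W = η·Q_H = 0.183 × 200 = 36.60 kJ, so Q_C = Q_H − W = 163.4 kJ.
The hot reservoir loses entropy Q_H/T_H = 200/654.00 = 0.3058 kJ/K; the cold reservoir gains Q_C/T_C = 163.4/333.00 = 0.4907 kJ/K.
ΔS_univ = −Q_H/T_H + Q_C/T_C = 0.185 kJ/K (> 0, since η = 0.183 < η_Carnot = 0.491).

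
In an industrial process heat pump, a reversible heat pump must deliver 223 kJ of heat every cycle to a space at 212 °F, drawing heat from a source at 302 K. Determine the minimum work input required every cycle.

T_H = 212 °F → (212 − 32) × 5/9 = 100.00 °C = 373.15 K.
COP_HP = T_H/(T_H − T_C) = 373.15/71.15 = 5.2446.
W = Q_H/COP_HP = 223/5.2446 = 42.5 kJ.

W_in ≈ 42.5 kJ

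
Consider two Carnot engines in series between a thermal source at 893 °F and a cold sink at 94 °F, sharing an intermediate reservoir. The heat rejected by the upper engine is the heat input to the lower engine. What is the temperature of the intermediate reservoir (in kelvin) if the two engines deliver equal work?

T_m ≈ 530 K

T_H = 893 °F → (893 − 32) × 5/9 = 478.33 °C = 751.48 K.
T_C = 94 °F → (94 − 32) × 5/9 = 34.44 °C = 307.59 K.
For reversible stages Q_m = Q_H·(T_m/T_H). Setting W₁ = Q_H(1 − T_m/T_H) equal to W₂ = Q_m(1 − T_C/T_m) = Q_H·(T_m − T_C)/T_H gives T_H − T_m = T_m − T_C, so T_m = (T_H + T_C)/2 = (751.48 + 307.59)/2 = 530 K.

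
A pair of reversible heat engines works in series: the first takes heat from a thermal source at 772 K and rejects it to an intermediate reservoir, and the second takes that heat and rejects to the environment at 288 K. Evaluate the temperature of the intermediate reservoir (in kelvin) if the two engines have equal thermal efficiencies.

T_m ≈ 472 K

Equal efficiencies require 1 − T_m/T_H = 1 − T_C/T_m, i.e. T_m/T_H = T_C/T_m, so T_m = √(T_H·T_C) = √(772.00 × 288.00) = 472 K.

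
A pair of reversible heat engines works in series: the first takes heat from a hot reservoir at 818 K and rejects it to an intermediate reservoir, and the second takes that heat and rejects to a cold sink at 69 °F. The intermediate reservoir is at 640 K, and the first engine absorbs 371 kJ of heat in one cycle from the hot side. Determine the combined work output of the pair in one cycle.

W_total ≈ 238 kJ

T_C = 69 °F → (69 − 32) × 5/9 = 20.56 °C = 293.71 K.
Two reversible stages in series are equivalent to a single Carnot engine between T_H and T_C, so η_total = 1 − T_C/T_H = 1 − 293.71/818.00 = 0.6409.
W_total = η_total · Q_H = 0.6409 × 371 = 238 kJ.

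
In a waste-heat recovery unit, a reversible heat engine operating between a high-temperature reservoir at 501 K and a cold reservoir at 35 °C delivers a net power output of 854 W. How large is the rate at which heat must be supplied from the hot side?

Q̇_H ≈ 2219 W

T_C = 35 °C → 35 + 273.15 = 308.15 K.
For a reversible engine, η = 1 − T_C/T_H = 1 − 308.15/501.00 = 0.3849.
Q_H = W/η = 854/0.3849 = 2219 W.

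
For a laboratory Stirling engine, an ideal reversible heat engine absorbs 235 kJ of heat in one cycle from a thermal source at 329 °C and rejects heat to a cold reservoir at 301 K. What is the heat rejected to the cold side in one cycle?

Q_C ≈ 117 kJ

T_H = 329 °C → 329 + 273.15 = 602.15 K.
Since the cycle is reversible, η = 1 − T_C/T_H = 1 − 301.00/602.15 = 0.5001.
For a reversible cycle Q_C/Q_H = T_C/T_H, so Q_C = 235 × 301.00/602.15 = 117 kJ.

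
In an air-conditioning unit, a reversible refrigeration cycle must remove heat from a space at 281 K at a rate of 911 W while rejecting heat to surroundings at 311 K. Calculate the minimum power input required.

Ẇ_in ≈ 97.26 W

The reversible coefficient of performance is COP_R = T_C/(T_H − T_C) = 281.00/30.00 = 9.3667.
W = Q_C/COP_R = 911/9.3667 = 97.26 W.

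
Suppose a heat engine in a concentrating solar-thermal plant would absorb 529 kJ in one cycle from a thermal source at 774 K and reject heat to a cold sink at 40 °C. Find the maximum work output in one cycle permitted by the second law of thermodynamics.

T_C = 40 °C → 40 + 273.15 = 313.15 K.
By the Carnot theorem, η_max = 1 − T_C/T_H = 1 − 313.15/774.00 = 0.5954.
W_max = η_max · Q_H = 0.5954 × 529 = 315.0 kJ.

W_max ≈ 315.0 kJ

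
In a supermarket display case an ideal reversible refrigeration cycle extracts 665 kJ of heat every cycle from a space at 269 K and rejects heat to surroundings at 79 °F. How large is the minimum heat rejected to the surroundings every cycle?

T_H = 79 °F → (79 − 32) × 5/9 = 26.11 °C = 299.26 K.
For a reversible cycle Q_H/Q_C = T_H/T_C, so Q_H = Q_C·T_H/T_C = 665 × 299.26/269.00 = 740 kJ.

Q_H ≈ 740 kJ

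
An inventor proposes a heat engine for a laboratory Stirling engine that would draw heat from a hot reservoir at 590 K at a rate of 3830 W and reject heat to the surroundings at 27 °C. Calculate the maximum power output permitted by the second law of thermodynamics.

Ẇ_max ≈ 1882 W

T_C = 27 °C → 27 + 273.15 = 300.15 K.
The upper bound on efficiency is η_max = 1 − T_C/T_H = 1 − 300.15/590.00 = 0.4913.
W_max = η_max · Q_H = 0.4913 × 3830 = 1882 W.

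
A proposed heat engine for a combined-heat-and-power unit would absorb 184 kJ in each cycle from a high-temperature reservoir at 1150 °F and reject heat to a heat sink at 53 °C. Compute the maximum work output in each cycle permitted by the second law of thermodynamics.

W_max ≈ 117 kJ

T_H = 1150 °F → (1150 − 32) × 5/9 = 621.11 °C = 894.26 K.
T_C = 53 °C → 53 + 273.15 = 326.15 K.
No engine can exceed the Carnot limit: η_max = 1 − T_C/T_H = 1 − 326.15/894.26 = 0.6353.
W_max = η_max · Q_H = 0.6353 × 184 = 117 kJ.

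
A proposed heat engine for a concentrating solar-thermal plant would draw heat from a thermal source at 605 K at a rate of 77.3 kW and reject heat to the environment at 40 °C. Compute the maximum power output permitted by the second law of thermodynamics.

Ẇ_max ≈ 37.3 kW

T_C = 40 °C → 40 + 273.15 = 313.15 K.
The second-law ceiling is the Carnot efficiency, η_max = 1 − T_C/T_H = 1 − 313.15/605.00 = 0.4824.
W_max = η_max · Q_H = 0.4824 × 77.3 = 37.3 kW.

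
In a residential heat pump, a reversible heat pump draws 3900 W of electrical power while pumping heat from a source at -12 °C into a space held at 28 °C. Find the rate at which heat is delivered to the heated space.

Q̇_H ≈ 29400 W

T_H = 28 °C → 28 + 273.15 = 301.15 K.
T_C = -12 °C → -12 + 273.15 = 261.15 K.
COP_HP = T_H/(T_H − T_C) = 301.15/40.00 = 7.5287.
Q_H = COP_HP · W = 7.5287 × 3900 = 29400 W.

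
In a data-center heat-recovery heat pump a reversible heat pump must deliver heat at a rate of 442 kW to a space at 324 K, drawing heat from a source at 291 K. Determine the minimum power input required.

Ẇ_in ≈ 45.0 kW

Reversible heating COP: COP_HP = T_H/(T_H − T_C) = 324.00/33.00 = 9.8182.
W = Q_H/COP_HP = 442/9.8182 = 45.0 kW.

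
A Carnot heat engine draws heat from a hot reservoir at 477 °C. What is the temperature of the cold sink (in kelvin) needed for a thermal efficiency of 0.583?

T_H = 477 °C → 477 + 273.15 = 750.15 K.
From η = 1 − T_C/T_H, T_C = T_H·(1 − η) = 750.15 × (1 − 0.583) = 312.8 K.

T_C ≈ 312.8 K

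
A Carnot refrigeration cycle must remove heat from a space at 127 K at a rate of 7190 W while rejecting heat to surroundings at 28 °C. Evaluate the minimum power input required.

Ẇ_in ≈ 9860 W

T_H = 28 °C → 28 + 273.15 = 301.15 K.
For a reversible refrigerator, COP_R = T_C/(T_H − T_C) = 127.00/174.15 = 0.7293.
W = Q_C/COP_R = 7190/0.7293 = 9860 W.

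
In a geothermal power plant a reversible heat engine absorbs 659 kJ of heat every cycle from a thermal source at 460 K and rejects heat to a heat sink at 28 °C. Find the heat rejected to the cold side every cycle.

T_C = 28 °C → 28 + 273.15 = 301.15 K.
The Carnot efficiency is η = 1 − T_C/T_H = 1 − 301.15/460.00 = 0.3453.
For a reversible cycle Q_C/Q_H = T_C/T_H, so Q_C = 659 × 301.15/460.00 = 431 kJ.

Q_C ≈ 431 kJ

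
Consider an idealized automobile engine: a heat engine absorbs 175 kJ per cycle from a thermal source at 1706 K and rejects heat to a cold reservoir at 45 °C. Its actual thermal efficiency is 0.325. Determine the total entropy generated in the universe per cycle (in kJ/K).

ΔS_univ ≈ 0.269 kJ/K

T_C = 45 °C → 45 + 273.15 = 318.15 K.
W = η·Q_H = 0.325 × 175 = 56.88 kJ, so Q_C = Q_H − W = 118.1 kJ.
Reservoir entropy changes: ΔS_H = −Q_H/T_H = −175/1706.00 = -0.1026 kJ/K and ΔS_C = +Q_C/T_C = 118.1/318.15 = 0.3713 kJ/K.
ΔS_univ = −Q_H/T_H + Q_C/T_C = 0.269 kJ/K (> 0, since η = 0.325 < η_Carnot = 0.814).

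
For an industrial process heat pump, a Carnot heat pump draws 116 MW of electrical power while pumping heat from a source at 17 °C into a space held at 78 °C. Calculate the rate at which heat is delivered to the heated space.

T_H = 78 °C → 78 + 273.15 = 351.15 K.
T_C = 17 °C → 17 + 273.15 = 290.15 K.
Reversible heating COP: COP_HP = T_H/(T_H − T_C) = 351.15/61.00 = 5.7566.
Q_H = COP_HP · W = 5.7566 × 116 = 667.8 MW.

Q̇_H ≈ 667.8 MW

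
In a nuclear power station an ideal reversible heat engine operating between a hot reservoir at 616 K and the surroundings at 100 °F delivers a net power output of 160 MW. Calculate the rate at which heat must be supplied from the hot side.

Q̇_H ≈ 323 MW

T_C = 100 °F → (100 − 32) × 5/9 = 37.78 °C = 310.93 K.
Since the cycle is reversible, η = 1 − T_C/T_H = 1 − 310.93/616.00 = 0.4952.
Q_H = W/η = 160/0.4952 = 323 MW.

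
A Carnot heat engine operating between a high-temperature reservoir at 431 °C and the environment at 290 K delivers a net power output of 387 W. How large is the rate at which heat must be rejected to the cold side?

Q̇_C ≈ 271 W

T_H = 431 °C → 431 + 273.15 = 704.15 K.
η_rev = 1 − T_C/T_H = 1 − 290.00/704.15 = 0.5882.
Since Q_C/Q_H = T_C/T_H and Q_H = W/η, Q_C = W·T_C/(T_H − T_C) = 387 × 290.00/414.15 = 271 W.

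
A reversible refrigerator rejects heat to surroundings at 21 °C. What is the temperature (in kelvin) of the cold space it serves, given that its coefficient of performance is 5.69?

T_H = 21 °C → 21 + 273.15 = 294.15 K.
COP_R = T_C/(T_H − T_C) ⇒ T_C = T_H·COP_R/(1 + COP_R) = 294.15 × 5.69/(1 + 5.69) = 250.2 K.

T_C ≈ 250.2 K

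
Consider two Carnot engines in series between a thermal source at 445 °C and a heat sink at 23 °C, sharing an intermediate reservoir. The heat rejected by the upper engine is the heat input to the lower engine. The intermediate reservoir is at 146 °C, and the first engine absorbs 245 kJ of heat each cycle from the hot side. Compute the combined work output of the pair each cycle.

W_total ≈ 144.0 kJ

T_H = 445 °C → 445 + 273.15 = 718.15 K.
T_C = 23 °C → 23 + 273.15 = 296.15 K.
Two reversible stages in series are equivalent to a single Carnot engine between T_H and T_C, so η_total = 1 − T_C/T_H = 1 − 296.15/718.15 = 0.5876.
W_total = η_total · Q_H = 0.5876 × 245 = 144.0 kJ.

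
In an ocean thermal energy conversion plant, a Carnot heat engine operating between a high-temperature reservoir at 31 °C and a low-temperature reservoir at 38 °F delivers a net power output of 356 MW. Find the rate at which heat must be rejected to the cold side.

Q̇_C ≈ 3560 MW

T_H = 31 °C → 31 + 273.15 = 304.15 K.
T_C = 38 °F → (38 − 32) × 5/9 = 3.33 °C = 276.48 K.
For a reversible engine, η = 1 − T_C/T_H = 1 − 276.48/304.15 = 0.0910.
Since Q_C/Q_H = T_C/T_H and Q_H = W/η, Q_C = W·T_C/(T_H − T_C) = 356 × 276.48/27.67 = 3560 MW.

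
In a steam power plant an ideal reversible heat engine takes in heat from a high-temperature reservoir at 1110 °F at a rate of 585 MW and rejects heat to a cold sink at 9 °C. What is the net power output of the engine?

T_H = 1110 °F → (1110 − 32) × 5/9 = 598.89 °C = 872.04 K.
T_C = 9 °C → 9 + 273.15 = 282.15 K.
For a reversible engine, η = 1 − T_C/T_H = 1 − 282.15/872.04 = 0.6764.
W = η·Q_H = 0.6764 × 585 = 396 MW.

Ẇ ≈ 396 MW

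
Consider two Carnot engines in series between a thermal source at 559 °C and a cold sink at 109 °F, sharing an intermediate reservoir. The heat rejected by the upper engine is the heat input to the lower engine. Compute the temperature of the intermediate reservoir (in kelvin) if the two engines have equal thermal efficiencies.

T_H = 559 °C → 559 + 273.15 = 832.15 K.
T_C = 109 °F → (109 − 32) × 5/9 = 42.78 °C = 315.93 K.
Equal efficiencies require 1 − T_m/T_H = 1 − T_C/T_m, i.e. T_m/T_H = T_C/T_m, so T_m = √(T_H·T_C) = √(832.15 × 315.93) = 513 K.

T_m ≈ 513 K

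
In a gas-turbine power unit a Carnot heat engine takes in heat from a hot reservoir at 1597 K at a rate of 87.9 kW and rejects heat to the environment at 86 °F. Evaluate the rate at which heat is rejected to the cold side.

T_C = 86 °F → (86 − 32) × 5/9 = 30.00 °C = 303.15 K.
The Carnot efficiency is η = 1 − T_C/T_H = 1 − 303.15/1597.00 = 0.8102.
For a reversible cycle Q_C/Q_H = T_C/T_H, so Q_C = 87.9 × 303.15/1597.00 = 16.7 kW.

Q̇_C ≈ 16.7 kW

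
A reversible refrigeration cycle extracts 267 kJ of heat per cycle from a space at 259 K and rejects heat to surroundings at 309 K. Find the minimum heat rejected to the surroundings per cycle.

For a reversible cycle Q_H/Q_C = T_H/T_C, so Q_H = Q_C·T_H/T_C = 267 × 309.00/259.00 = 318.5 kJ.

Q_H ≈ 318.5 kJ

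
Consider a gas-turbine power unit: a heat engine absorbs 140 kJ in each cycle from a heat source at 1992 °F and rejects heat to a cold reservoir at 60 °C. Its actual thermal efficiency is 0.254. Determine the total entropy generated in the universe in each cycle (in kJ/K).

T_H = 1992 °F → (1992 − 32) × 5/9 = 1088.89 °C = 1362.04 K.
T_C = 60 °C → 60 + 273.15 = 333.15 K.
W = η·Q_H = 0.254 × 140 = 35.56 kJ, so Q_C = Q_H − W = 104.4 kJ.
The hot reservoir loses entropy Q_H/T_H = 140/1362.04 = 0.1028 kJ/K; the cold reservoir gains Q_C/T_C = 104.4/333.15 = 0.3135 kJ/K.
ΔS_univ = −Q_H/T_H + Q_C/T_C = 0.211 kJ/K (> 0, since η = 0.254 < η_Carnot = 0.755).

ΔS_univ ≈ 0.211 kJ/K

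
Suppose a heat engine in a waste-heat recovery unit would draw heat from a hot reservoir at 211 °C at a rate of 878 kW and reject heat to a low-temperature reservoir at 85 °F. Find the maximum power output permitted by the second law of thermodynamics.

T_H = 211 °C → 211 + 273.15 = 484.15 K.
T_C = 85 °F → (85 − 32) × 5/9 = 29.44 °C = 302.59 K.
The second-law ceiling is the Carnot efficiency, η_max = 1 − T_C/T_H = 1 − 302.59/484.15 = 0.3750.
W_max = η_max · Q_H = 0.3750 × 878 = 329 kW.

Ẇ_max ≈ 329 kW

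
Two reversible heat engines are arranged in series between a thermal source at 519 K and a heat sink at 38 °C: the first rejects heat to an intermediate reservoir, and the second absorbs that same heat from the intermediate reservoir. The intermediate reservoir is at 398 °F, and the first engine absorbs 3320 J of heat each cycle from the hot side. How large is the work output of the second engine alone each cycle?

T_C = 38 °C → 38 + 273.15 = 311.15 K.
T_m = 398 °F → (398 − 32) × 5/9 = 203.33 °C = 476.48 K.
Heat entering the second stage: Q_m = Q_H·(T_m/T_H) = 3320 × 476.48/519.00 = 3048 J.
Second-stage efficiency η₂ = 1 − T_C/T_m = 1 − 311.15/476.48 = 0.3470, so W₂ = η₂·Q_m = 1058 J.

W₂ ≈ 1058 J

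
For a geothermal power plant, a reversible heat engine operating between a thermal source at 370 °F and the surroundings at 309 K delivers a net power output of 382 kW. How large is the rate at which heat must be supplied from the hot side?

T_H = 370 °F → (370 − 32) × 5/9 = 187.78 °C = 460.93 K.
The Carnot efficiency is η = 1 − T_C/T_H = 1 − 309.00/460.93 = 0.3296.
Q_H = W/η = 382/0.3296 = 1160 kW.

Q̇_H ≈ 1160 kW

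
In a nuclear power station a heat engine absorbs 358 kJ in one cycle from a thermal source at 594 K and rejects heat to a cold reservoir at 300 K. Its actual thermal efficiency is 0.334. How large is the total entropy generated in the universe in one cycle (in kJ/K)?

ΔS_univ ≈ 0.1921 kJ/K

W = η·Q_H = 0.334 × 358 = 119.6 kJ, so Q_C = Q_H − W = 238.4 kJ.
The hot reservoir loses entropy Q_H/T_H = 358/594.00 = 0.6027 kJ/K; the cold reservoir gains Q_C/T_C = 238.4/300.00 = 0.7948 kJ/K.
ΔS_univ = −Q_H/T_H + Q_C/T_C = 0.1921 kJ/K (> 0, since η = 0.334 < η_Carnot = 0.495).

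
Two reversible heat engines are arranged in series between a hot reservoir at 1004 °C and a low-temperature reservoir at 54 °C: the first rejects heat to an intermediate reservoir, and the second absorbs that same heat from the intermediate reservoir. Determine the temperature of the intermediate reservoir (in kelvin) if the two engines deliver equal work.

T_m ≈ 802.2 K

T_H = 1004 °C → 1004 + 273.15 = 1277.15 K.
T_C = 54 °C → 54 + 273.15 = 327.15 K.
For reversible stages Q_m = Q_H·(T_m/T_H). Setting W₁ = Q_H(1 − T_m/T_H) equal to W₂ = Q_m(1 − T_C/T_m) = Q_H·(T_m − T_C)/T_H gives T_H − T_m = T_m − T_C, so T_m = (T_H + T_C)/2 = (1277.15 + 327.15)/2 = 802.2 K.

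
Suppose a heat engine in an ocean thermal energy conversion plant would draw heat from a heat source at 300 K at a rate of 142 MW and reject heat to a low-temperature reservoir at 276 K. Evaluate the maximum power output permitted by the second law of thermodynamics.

The upper bound on efficiency is η_max = 1 − T_C/T_H = 1 − 276.00/300.00 = 0.0800.
W_max = η_max · Q_H = 0.0800 × 142 = 11.4 MW.

Ẇ_max ≈ 11.4 MW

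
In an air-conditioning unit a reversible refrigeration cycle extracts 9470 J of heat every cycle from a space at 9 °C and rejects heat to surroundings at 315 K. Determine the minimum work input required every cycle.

W_in ≈ 1100 J

T_C = 9 °C → 9 + 273.15 = 282.15 K.
The reversible coefficient of performance is COP_R = T_C/(T_H − T_C) = 282.15/32.85 = 8.5890.
W = Q_C/COP_R = 9470/8.5890 = 1100 J.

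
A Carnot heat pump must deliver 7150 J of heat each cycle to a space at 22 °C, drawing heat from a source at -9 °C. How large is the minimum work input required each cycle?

T_H = 22 °C → 22 + 273.15 = 295.15 K.
T_C = -9 °C → -9 + 273.15 = 264.15 K.
For a reversible heat pump, COP_HP = T_H/(T_H − T_C) = 295.15/31.00 = 9.5210.
W = Q_H/COP_HP = 7150/9.5210 = 751 J.

W_in ≈ 751 J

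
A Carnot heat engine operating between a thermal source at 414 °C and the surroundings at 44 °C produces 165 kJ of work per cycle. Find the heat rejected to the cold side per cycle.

T_H = 414 °C → 414 + 273.15 = 687.15 K.
T_C = 44 °C → 44 + 273.15 = 317.15 K.
For a reversible engine, η = 1 − T_C/T_H = 1 − 317.15/687.15 = 0.5385.
Since Q_C/Q_H = T_C/T_H and Q_H = W/η, Q_C = W·T_C/(T_H − T_C) = 165 × 317.15/370.00 = 141 kJ.

Q_C ≈ 141 kJ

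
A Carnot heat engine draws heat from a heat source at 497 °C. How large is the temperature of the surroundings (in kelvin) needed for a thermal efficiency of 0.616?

T_H = 497 °C → 497 + 273.15 = 770.15 K.
From η = 1 − T_C/T_H, T_C = T_H·(1 − η) = 770.15 × (1 − 0.616) = 295.7 K.

T_C ≈ 295.7 K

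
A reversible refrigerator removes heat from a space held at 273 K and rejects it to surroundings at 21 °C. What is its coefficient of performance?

COP_R ≈ 12.9

T_H = 21 °C → 21 + 273.15 = 294.15 K.
For a reversible refrigerator, COP_R = T_C/(T_H − T_C) = 273.00/(294.15 − 273.00) = 12.9.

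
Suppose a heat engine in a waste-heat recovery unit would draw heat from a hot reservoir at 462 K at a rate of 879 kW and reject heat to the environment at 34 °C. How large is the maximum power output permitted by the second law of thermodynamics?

T_C = 34 °C → 34 + 273.15 = 307.15 K.
By the Carnot theorem, η_max = 1 − T_C/T_H = 1 − 307.15/462.00 = 0.3352.
W_max = η_max · Q_H = 0.3352 × 879 = 295 kW.

Ẇ_max ≈ 295 kW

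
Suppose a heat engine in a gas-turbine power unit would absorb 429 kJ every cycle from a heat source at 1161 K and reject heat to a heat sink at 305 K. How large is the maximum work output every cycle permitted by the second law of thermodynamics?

No engine can exceed the Carnot limit: η_max = 1 − T_C/T_H = 1 − 305.00/1161.00 = 0.7373.
W_max = η_max · Q_H = 0.7373 × 429 = 316.3 kJ.

W_max ≈ 316.3 kJ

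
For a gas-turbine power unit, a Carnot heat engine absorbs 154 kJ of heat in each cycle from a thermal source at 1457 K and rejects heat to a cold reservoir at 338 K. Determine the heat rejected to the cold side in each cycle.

Since the cycle is reversible, η = 1 − T_C/T_H = 1 − 338.00/1457.00 = 0.7680.
For a reversible cycle Q_C/Q_H = T_C/T_H, so Q_C = 154 × 338.00/1457.00 = 35.73 kJ.

Q_C ≈ 35.73 kJ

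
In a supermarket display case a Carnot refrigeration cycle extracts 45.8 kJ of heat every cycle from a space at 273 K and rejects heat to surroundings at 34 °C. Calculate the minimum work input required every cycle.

W_in ≈ 5.73 kJ

T_H = 34 °C → 34 + 273.15 = 307.15 K.
COP_R = T_C/(T_H − T_C) = 273.00/34.15 = 7.9941.
W = Q_C/COP_R = 45.8/7.9941 = 5.73 kJ.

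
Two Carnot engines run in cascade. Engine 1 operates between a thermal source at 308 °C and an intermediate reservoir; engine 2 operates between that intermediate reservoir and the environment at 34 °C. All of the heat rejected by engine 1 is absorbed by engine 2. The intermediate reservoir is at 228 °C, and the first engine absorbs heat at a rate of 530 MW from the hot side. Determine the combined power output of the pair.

Ẇ_total ≈ 249.9 MW

T_H = 308 °C → 308 + 273.15 = 581.15 K.
T_C = 34 °C → 34 + 273.15 = 307.15 K.
Two reversible stages in series are equivalent to a single Carnot engine between T_H and T_C, so η_total = 1 − T_C/T_H = 1 − 307.15/581.15 = 0.4715.
W_total = η_total · Q_H = 0.4715 × 530 = 249.9 MW.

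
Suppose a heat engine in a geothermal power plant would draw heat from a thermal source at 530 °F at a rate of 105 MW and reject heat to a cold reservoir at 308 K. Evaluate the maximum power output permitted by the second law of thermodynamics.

T_H = 530 °F → (530 − 32) × 5/9 = 276.67 °C = 549.82 K.
The second-law ceiling is the Carnot efficiency, η_max = 1 − T_C/T_H = 1 − 308.00/549.82 = 0.4398.
W_max = η_max · Q_H = 0.4398 × 105 = 46.2 MW.

Ẇ_max ≈ 46.2 MW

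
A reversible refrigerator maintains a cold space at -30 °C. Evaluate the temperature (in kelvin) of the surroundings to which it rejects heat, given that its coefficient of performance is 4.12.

T_H ≈ 302 K

T_C = -30 °C → -30 + 273.15 = 243.15 K.
COP_R = T_C/(T_H − T_C) ⇒ T_H = T_C·(1 + 1/COP_R) = 243.15 × (1 + 1/4.12) = 302 K.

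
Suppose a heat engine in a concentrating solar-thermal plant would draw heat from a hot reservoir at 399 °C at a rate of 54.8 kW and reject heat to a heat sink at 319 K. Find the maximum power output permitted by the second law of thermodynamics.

Ẇ_max ≈ 28.79 kW

T_H = 399 °C → 399 + 273.15 = 672.15 K.
By the Carnot theorem, η_max = 1 − T_C/T_H = 1 − 319.00/672.15 = 0.5254.
W_max = η_max · Q_H = 0.5254 × 54.8 = 28.79 kW.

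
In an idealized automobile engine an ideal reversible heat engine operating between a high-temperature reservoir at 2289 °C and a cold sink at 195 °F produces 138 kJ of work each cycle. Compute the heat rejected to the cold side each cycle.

T_H = 2289 °C → 2289 + 273.15 = 2562.15 K.
T_C = 195 °F → (195 − 32) × 5/9 = 90.56 °C = 363.71 K.
The Carnot efficiency is η = 1 − T_C/T_H = 1 − 363.71/2562.15 = 0.8580.
Since Q_C/Q_H = T_C/T_H and Q_H = W/η, Q_C = W·T_C/(T_H − T_C) = 138 × 363.71/2198.44 = 22.8 kJ.

Q_C ≈ 22.8 kJ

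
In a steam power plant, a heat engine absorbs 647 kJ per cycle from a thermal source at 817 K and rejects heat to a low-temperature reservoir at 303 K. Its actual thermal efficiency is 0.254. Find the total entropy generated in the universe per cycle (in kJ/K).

W = η·Q_H = 0.254 × 647 = 164.3 kJ, so Q_C = Q_H − W = 482.7 kJ.
Entropy balance on the reservoirs: −Q_H/T_H = -0.7919 kJ/K, +Q_C/T_C = 1.593 kJ/K.
ΔS_univ = −Q_H/T_H + Q_C/T_C = 0.801 kJ/K (> 0, since η = 0.254 < η_Carnot = 0.629).

ΔS_univ ≈ 0.801 kJ/K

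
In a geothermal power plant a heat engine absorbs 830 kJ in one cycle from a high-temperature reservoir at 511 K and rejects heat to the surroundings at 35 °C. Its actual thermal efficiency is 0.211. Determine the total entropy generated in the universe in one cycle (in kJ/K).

T_C = 35 °C → 35 + 273.15 = 308.15 K.
W = η·Q_H = 0.211 × 830 = 175.1 kJ, so Q_C = Q_H − W = 654.9 kJ.
The hot reservoir loses entropy Q_H/T_H = 830/511.00 = 1.624 kJ/K; the cold reservoir gains Q_C/T_C = 654.9/308.15 = 2.125 kJ/K.
ΔS_univ = −Q_H/T_H + Q_C/T_C = 0.501 kJ/K (> 0, since η = 0.211 < η_Carnot = 0.397).

ΔS_univ ≈ 0.501 kJ/K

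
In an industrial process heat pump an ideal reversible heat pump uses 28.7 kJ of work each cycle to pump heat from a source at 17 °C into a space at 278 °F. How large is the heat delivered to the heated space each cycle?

T_H = 278 °F → (278 − 32) × 5/9 = 136.67 °C = 409.82 K.
T_C = 17 °C → 17 + 273.15 = 290.15 K.
Reversible heating COP: COP_HP = T_H/(T_H − T_C) = 409.82/119.67 = 3.4247.
Q_H = COP_HP · W = 3.4247 × 28.7 = 98.3 kJ.

Q_H ≈ 98.3 kJ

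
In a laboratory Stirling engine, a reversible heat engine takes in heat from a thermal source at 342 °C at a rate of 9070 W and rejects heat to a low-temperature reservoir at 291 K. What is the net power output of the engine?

T_H = 342 °C → 342 + 273.15 = 615.15 K.
The Carnot efficiency is η = 1 − T_C/T_H = 1 − 291.00/615.15 = 0.5269.
W = η·Q_H = 0.5269 × 9070 = 4780 W.

Ẇ ≈ 4780 W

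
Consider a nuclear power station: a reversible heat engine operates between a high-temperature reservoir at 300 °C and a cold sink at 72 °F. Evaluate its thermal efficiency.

T_H = 300 °C → 300 + 273.15 = 573.15 K.
T_C = 72 °F → (72 − 32) × 5/9 = 22.22 °C = 295.37 K.
η_rev = 1 − T_C/T_H = 1 − 295.37/573.15 = 0.485.

η ≈ 0.485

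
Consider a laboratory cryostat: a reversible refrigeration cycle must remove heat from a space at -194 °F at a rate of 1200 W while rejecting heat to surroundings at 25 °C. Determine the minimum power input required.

T_H = 25 °C → 25 + 273.15 = 298.15 K.
T_C = -194 °F → (-194 − 32) × 5/9 = -125.56 °C = 147.59 K.
For a reversible refrigerator, COP_R = T_C/(T_H − T_C) = 147.59/150.56 = 0.9803.
W = Q_C/COP_R = 1200/0.9803 = 1220 W.

Ẇ_in ≈ 1220 W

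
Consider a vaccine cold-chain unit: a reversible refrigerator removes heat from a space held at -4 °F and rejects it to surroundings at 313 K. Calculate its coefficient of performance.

T_C = -4 °F → (-4 − 32) × 5/9 = -20.00 °C = 253.15 K.
Carnot COP: COP_R = T_C/(T_H − T_C) = 253.15/(313.00 − 253.15) = 4.230.

COP_R ≈ 4.230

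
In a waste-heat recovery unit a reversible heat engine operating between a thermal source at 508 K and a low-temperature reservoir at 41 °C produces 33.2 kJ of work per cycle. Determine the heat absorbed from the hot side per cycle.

Q_H ≈ 87.0 kJ

T_C = 41 °C → 41 + 273.15 = 314.15 K.
For a reversible engine, η = 1 − T_C/T_H = 1 − 314.15/508.00 = 0.3816.
Q_H = W/η = 33.2/0.3816 = 87.0 kJ.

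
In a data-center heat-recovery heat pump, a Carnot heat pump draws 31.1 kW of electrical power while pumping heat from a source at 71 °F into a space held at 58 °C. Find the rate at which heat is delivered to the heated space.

Q̇_H ≈ 283.5 kW

T_H = 58 °C → 58 + 273.15 = 331.15 K.
T_C = 71 °F → (71 − 32) × 5/9 = 21.67 °C = 294.82 K.
The Carnot heat-pump COP is COP_HP = T_H/(T_H − T_C) = 331.15/36.33 = 9.1142.
Q_H = COP_HP · W = 9.1142 × 31.1 = 283.5 kW.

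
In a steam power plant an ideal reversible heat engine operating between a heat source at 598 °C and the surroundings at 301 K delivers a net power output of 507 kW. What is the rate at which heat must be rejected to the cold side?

T_H = 598 °C → 598 + 273.15 = 871.15 K.
Carnot efficiency: η = 1 − T_C/T_H = 1 − 301.00/871.15 = 0.6545.
Since Q_C/Q_H = T_C/T_H and Q_H = W/η, Q_C = W·T_C/(T_H − T_C) = 507 × 301.00/570.15 = 268 kW.

Q̇_C ≈ 268 kW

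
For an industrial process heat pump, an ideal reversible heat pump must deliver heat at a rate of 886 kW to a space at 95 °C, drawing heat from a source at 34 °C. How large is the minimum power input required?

Ẇ_in ≈ 147 kW

T_H = 95 °C → 95 + 273.15 = 368.15 K.
T_C = 34 °C → 34 + 273.15 = 307.15 K.
For a reversible heat pump, COP_HP = T_H/(T_H − T_C) = 368.15/61.00 = 6.0352.
W = Q_H/COP_HP = 886/6.0352 = 147 kW.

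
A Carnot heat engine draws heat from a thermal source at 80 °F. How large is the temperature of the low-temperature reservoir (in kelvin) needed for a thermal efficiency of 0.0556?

T_C ≈ 283 K

T_H = 80 °F → (80 − 32) × 5/9 = 26.67 °C = 299.82 K.
From η = 1 − T_C/T_H, T_C = T_H·(1 − η) = 299.82 × (1 − 0.0556) = 283 K.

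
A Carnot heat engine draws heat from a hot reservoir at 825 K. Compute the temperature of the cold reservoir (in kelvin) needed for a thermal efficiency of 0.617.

T_C ≈ 316 K

From η = 1 − T_C/T_H, T_C = T_H·(1 − η) = 825.00 × (1 − 0.617) = 316 K.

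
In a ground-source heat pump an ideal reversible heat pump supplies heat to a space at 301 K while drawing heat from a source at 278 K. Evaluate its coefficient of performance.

Reversible heating COP: COP_HP = T_H/(T_H − T_C) = 301.00/(301.00 − 278.00) = 13.1.

COP_HP ≈ 13.1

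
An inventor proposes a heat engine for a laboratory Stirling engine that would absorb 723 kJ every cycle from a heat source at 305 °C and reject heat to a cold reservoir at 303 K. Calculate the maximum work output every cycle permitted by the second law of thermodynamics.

W_max ≈ 344 kJ

T_H = 305 °C → 305 + 273.15 = 578.15 K.
The second-law ceiling is the Carnot efficiency, η_max = 1 − T_C/T_H = 1 − 303.00/578.15 = 0.4759.
W_max = η_max · Q_H = 0.4759 × 723 = 344 kJ.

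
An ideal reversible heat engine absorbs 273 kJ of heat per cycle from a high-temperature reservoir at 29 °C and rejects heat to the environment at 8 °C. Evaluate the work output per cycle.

W ≈ 19.0 kJ

T_H = 29 °C → 29 + 273.15 = 302.15 K.
T_C = 8 °C → 8 + 273.15 = 281.15 K.
Since the cycle is reversible, η = 1 − T_C/T_H = 1 − 281.15/302.15 = 0.0695.
W = η·Q_H = 0.0695 × 273 = 19.0 kJ.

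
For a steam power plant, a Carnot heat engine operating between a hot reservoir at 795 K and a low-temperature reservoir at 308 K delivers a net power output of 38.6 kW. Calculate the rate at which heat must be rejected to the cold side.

η_rev = 1 − T_C/T_H = 1 − 308.00/795.00 = 0.6126.
Since Q_C/Q_H = T_C/T_H and Q_H = W/η, Q_C = W·T_C/(T_H − T_C) = 38.6 × 308.00/487.00 = 24.41 kW.

Q̇_C ≈ 24.41 kW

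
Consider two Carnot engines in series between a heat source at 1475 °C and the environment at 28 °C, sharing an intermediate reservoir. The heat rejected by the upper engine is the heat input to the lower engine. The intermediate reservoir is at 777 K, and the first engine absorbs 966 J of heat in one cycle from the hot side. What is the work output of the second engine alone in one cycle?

W₂ ≈ 263 J

T_H = 1475 °C → 1475 + 273.15 = 1748.15 K.
T_C = 28 °C → 28 + 273.15 = 301.15 K.
Heat entering the second stage: Q_m = Q_H·(T_m/T_H) = 966 × 777.00/1748.15 = 429 J.
Second-stage efficiency η₂ = 1 − T_C/T_m = 1 − 301.15/777.00 = 0.6124, so W₂ = η₂·Q_m = 263 J.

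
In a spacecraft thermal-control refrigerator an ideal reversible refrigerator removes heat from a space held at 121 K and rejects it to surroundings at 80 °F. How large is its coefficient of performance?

COP_R ≈ 0.677

T_H = 80 °F → (80 − 32) × 5/9 = 26.67 °C = 299.82 K.
For a reversible refrigerator, COP_R = T_C/(T_H − T_C) = 121.00/(299.82 − 121.00) = 0.677.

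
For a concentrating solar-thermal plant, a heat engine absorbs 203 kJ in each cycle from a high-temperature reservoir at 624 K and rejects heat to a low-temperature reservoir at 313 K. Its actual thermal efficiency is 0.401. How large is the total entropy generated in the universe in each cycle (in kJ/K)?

W = η·Q_H = 0.401 × 203 = 81.40 kJ, so Q_C = Q_H − W = 121.6 kJ.
The hot reservoir loses entropy Q_H/T_H = 203/624.00 = 0.3253 kJ/K; the cold reservoir gains Q_C/T_C = 121.6/313.00 = 0.3885 kJ/K.
ΔS_univ = −Q_H/T_H + Q_C/T_C = 0.0632 kJ/K (> 0, since η = 0.401 < η_Carnot = 0.498).

ΔS_univ ≈ 0.0632 kJ/K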